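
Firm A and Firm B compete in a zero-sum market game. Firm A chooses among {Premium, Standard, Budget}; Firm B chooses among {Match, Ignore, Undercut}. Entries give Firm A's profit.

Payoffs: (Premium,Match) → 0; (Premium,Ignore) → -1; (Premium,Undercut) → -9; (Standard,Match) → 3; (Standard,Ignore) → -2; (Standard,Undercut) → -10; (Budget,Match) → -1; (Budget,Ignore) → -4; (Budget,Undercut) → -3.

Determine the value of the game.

-11/3

Row minima: Premium → -9, Standard → -10, Budget → -4; maximin = -4.
Column maxima: Match → 3, Ignore → -1, Undercut → -3; minimax = -3.
-4 ≠ -3, so there is no saddle point; optimal play is mixed.
Match is strictly dominated by Ignore (it gives Firm A strictly more in every row), so Firm B never plays it.
With Match eliminated, Standard is strictly dominated by Premium (Premium gives Firm A strictly more in every remaining column), so Firm A never plays it.
On the remaining 2×2 (Premium, Budget vs Ignore, Undercut):
Let Firm A play Premium with probability p. Expected payoff against Ignore: (-1)p + (-4)(1−p) = 3p − 4; against Undercut: (-9)p + (-3)(1−p) = −6p − 3.
Setting these equal: 3p − 4 = −6p − 3 ⇒ 9p = 1 ⇒ p = 1/9, and the value is (3)·(1/9) − 4 = -11/3.
For Firm B: with q = P(Ignore), equating Premium's and Budget's payoffs gives 8q − 9 = −q − 3 ⇒ q = 2/3.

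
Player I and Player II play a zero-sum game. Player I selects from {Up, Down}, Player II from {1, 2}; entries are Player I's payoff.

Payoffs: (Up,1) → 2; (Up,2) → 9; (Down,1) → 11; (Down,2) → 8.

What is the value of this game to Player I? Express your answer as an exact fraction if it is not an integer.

83/10

Row minima: Up → 2, Down → 8; maximin = 8.
Column maxima: 1 → 11, 2 → 9; minimax = 9.
8 ≠ 9, so there is no saddle point; optimal play is mixed.
Let Player I play Up with probability p. Expected payoff against 1: 2p + 11(1−p) = −9p + 11; against 2: 9p + 8(1−p) = p + 8.
Setting these equal: −9p + 11 = p + 8 ⇒ −10p = -3 ⇒ p = 3/10, and the value is (-9)·(3/10) + 11 = 83/10.
For Player II: with q = P(1), equating Up's and Down's payoffs gives −7q + 9 = 3q + 8 ⇒ q = 1/10.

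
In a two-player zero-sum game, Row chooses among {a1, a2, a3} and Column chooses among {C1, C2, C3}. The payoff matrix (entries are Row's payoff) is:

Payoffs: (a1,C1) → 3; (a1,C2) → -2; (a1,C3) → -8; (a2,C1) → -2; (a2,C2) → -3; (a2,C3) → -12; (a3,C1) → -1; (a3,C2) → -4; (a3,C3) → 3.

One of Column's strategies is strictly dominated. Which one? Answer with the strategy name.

C1

C2 holds Row's payoff strictly below C1 in every row: -2 < 3, -3 < -2, -4 < -1.
So C1 is strictly dominated for Column.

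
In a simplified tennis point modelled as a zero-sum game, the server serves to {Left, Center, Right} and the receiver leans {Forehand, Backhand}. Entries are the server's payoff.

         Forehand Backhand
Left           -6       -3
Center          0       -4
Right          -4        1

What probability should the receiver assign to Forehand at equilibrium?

5/9

Row minima: Left → -6, Center → -4, Right → -4; maximin = -4.
Column maxima: Forehand → 0, Backhand → 1; minimax = 0.
-4 ≠ 0, so there is no saddle point; optimal play is mixed.
Left is strictly dominated by Right, so the server never plays it.
On the remaining 2×2 (Center, Right vs Forehand, Backhand):
Let the server play Center with probability p. Expected payoff against Forehand: 0p + (-4)(1−p) = 4p − 4; against Backhand: (-4)p + 1(1−p) = −5p + 1.
Setting these equal: 4p − 4 = −5p + 1 ⇒ 9p = 5 ⇒ p = 5/9, and the value is (4)·(5/9) − 4 = -16/9.
For the receiver: with q = P(Forehand), equating Center's and Right's payoffs gives 4q − 4 = −5q + 1 ⇒ q = 5/9.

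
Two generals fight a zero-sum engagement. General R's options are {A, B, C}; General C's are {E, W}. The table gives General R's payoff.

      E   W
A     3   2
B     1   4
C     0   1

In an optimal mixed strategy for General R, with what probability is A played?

3/4

Row minima: A → 2, B → 1, C → 0; maximin = 2.
Column maxima: E → 3, W → 4; minimax = 3.
2 ≠ 3, so there is no saddle point; optimal play is mixed.
C is strictly dominated by A, so General R never plays it.
On the remaining 2×2 (A, B vs E, W):
Let General R play A with probability p. Expected payoff against E: 3p + 1(1−p) = 2p + 1; against W: 2p + 4(1−p) = −2p + 4.
Setting these equal: 2p + 1 = −2p + 4 ⇒ 4p = 3 ⇒ p = 3/4, and the value is (2)·(3/4) + 1 = 5/2.
For General C: with q = P(E), equating A's and B's payoffs gives q + 2 = −3q + 4 ⇒ q = 1/2.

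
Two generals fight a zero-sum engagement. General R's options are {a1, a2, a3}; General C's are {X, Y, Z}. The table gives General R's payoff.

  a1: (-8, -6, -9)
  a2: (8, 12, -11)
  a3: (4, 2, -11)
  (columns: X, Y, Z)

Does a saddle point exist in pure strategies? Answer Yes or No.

Row minima: a1 → -9, a2 → -11, a3 → -11; maximin = -9.
Column maxima: X → 8, Y → 12, Z → -9; minimax = -9.
maximin = minimax = -9, so a saddle point exists.

Yes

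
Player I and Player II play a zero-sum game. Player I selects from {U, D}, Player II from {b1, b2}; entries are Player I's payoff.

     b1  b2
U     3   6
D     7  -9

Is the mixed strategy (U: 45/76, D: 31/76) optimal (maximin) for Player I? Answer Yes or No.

Against b1 this mix gives (45/76)·3 + (31/76)·7 = 88/19.
Against b2 this mix gives (45/76)·6 + (31/76)·(-9) = -9/76.
Player II will play b2, holding Player I to -9/76. Shifting weight toward the row that does better against b2 would raise this floor (the equalizing mix achieves 69/19 against both b2 and b1), so the proposed strategy is not optimal.

No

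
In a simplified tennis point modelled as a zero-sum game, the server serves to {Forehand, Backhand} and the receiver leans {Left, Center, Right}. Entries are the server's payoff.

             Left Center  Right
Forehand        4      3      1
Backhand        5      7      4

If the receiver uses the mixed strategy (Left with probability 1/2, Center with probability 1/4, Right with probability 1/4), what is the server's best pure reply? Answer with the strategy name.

Expected payoff of Forehand: (1/2)·4 + (1/4)·3 + (1/4)·1 = 3.
Expected payoff of Backhand: (1/2)·5 + (1/4)·7 + (1/4)·4 = 21/4.
The largest is 21/4, so the server's best response is Backhand.

Backhand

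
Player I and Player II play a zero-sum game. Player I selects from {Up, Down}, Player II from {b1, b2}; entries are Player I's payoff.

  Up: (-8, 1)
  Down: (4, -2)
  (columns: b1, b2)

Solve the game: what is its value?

-4/5

Row minima: Up → -8, Down → -2; maximin = -2.
Column maxima: b1 → 4, b2 → 1; minimax = 1.
-2 ≠ 1, so there is no saddle point; optimal play is mixed.
Let Player I play Up with probability p. Expected payoff against b1: (-8)p + 4(1−p) = −12p + 4; against b2: 1p + (-2)(1−p) = 3p − 2.
Setting these equal: −12p + 4 = 3p − 2 ⇒ −15p = -6 ⇒ p = 2/5, and the value is (-12)·(2/5) + 4 = -4/5.
For Player II: with q = P(b1), equating Up's and Down's payoffs gives −9q + 1 = 6q − 2 ⇒ q = 1/5.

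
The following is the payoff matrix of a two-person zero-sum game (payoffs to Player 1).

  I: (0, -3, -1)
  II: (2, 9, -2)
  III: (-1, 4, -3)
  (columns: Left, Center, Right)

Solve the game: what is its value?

-15/13

Row minima: I → -3, II → -2, III → -3; maximin = -2.
Column maxima: Left → 2, Center → 9, Right → -1; minimax = -1.
-2 ≠ -1, so there is no saddle point; optimal play is mixed.
III is strictly dominated by II, so Player 1 never plays it.
Left is strictly dominated by Right (it gives Player 1 strictly more in every row), so Player 2 never plays it.
On the remaining 2×2 (I, II vs Center, Right):
Let Player 1 play I with probability p. Expected payoff against Center: (-3)p + 9(1−p) = −12p + 9; against Right: (-1)p + (-2)(1−p) = p − 2.
Setting these equal: −12p + 9 = p − 2 ⇒ −13p = -11 ⇒ p = 11/13, and the value is (-12)·(11/13) + 9 = -15/13.
For Player 2: with q = P(Center), equating I's and II's payoffs gives −2q − 1 = 11q − 2 ⇒ q = 1/13.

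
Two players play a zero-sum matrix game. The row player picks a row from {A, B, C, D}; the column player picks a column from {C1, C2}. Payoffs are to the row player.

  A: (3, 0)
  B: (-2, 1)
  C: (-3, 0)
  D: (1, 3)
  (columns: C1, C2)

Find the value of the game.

Row minima: A → 0, B → -2, C → -3, D → 1; maximin = 1.
Column maxima: C1 → 3, C2 → 3; minimax = 3.
1 ≠ 3, so there is no saddle point; optimal play is mixed.
B is strictly dominated by D, so the row player never plays it.
C is strictly dominated by D, so the row player never plays it.
On the remaining 2×2 (A, D vs C1, C2):
Let the row player play A with probability p. Expected payoff against C1: 3p + 1(1−p) = 2p + 1; against C2: 0p + 3(1−p) = −3p + 3.
Setting these equal: 2p + 1 = −3p + 3 ⇒ 5p = 2 ⇒ p = 2/5, and the value is (2)·(2/5) + 1 = 9/5.
For the column player: with q = P(C1), equating A's and D's payoffs gives 3q = −2q + 3 ⇒ q = 3/5.

9/5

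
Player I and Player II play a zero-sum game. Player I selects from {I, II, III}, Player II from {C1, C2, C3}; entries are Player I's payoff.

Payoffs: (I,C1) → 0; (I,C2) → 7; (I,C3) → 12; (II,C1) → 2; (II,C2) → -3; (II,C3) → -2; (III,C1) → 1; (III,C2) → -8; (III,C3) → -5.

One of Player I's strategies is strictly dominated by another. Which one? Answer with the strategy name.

II gives a strictly higher payoff than III against every column: 2 > 1, -3 > -8, -2 > -5.
So III is strictly dominated and Player I never plays it.

III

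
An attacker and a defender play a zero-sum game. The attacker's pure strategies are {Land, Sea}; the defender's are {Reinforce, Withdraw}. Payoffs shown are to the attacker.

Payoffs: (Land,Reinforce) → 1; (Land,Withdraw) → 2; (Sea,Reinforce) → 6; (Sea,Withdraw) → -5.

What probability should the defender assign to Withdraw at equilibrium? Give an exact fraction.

5/12

Row minima: Land → 1, Sea → -5; maximin = 1.
Column maxima: Reinforce → 6, Withdraw → 2; minimax = 2.
1 ≠ 2, so there is no saddle point; optimal play is mixed.
Let the attacker play Land with probability p. Expected payoff against Reinforce: 1p + 6(1−p) = −5p + 6; against Withdraw: 2p + (-5)(1−p) = 7p − 5.
Setting these equal: −5p + 6 = 7p − 5 ⇒ −12p = -11 ⇒ p = 11/12, and the value is (-5)·(11/12) + 6 = 17/12.
For the defender: with q = P(Reinforce), equating Land's and Sea's payoffs gives −q + 2 = 11q − 5 ⇒ q = 7/12.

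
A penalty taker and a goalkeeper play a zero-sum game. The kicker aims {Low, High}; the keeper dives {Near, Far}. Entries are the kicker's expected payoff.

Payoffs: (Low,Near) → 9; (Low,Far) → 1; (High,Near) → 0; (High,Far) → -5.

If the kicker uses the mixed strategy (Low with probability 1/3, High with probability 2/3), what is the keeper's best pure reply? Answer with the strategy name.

If the keeper plays Near, the kicker's expected payoff is (1/3)·9 + (2/3)·0 = 3.
If the keeper plays Far, the kicker's expected payoff is (1/3)·1 + (2/3)·(-5) = -3.
The keeper minimizes the kicker's payoff; the smallest is -3, so the best response is Far.

Far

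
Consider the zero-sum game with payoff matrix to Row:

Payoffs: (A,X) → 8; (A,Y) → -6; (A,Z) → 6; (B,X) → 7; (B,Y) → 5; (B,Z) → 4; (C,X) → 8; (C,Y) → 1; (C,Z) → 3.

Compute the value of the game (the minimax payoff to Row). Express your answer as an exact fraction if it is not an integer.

54/13

Row minima: A → -6, B → 4, C → 1; maximin = 4.
Column maxima: X → 8, Y → 5, Z → 6; minimax = 5.
4 ≠ 5, so there is no saddle point; optimal play is mixed.
X is strictly dominated by Y (it gives Row strictly more in every row), so Column never plays it.
With X eliminated, C is strictly dominated by B (B gives Row strictly more in every remaining column), so Row never plays it.
On the remaining 2×2 (A, B vs Y, Z):
Let Row play A with probability p. Expected payoff against Y: (-6)p + 5(1−p) = −11p + 5; against Z: 6p + 4(1−p) = 2p + 4.
Setting these equal: −11p + 5 = 2p + 4 ⇒ −13p = -1 ⇒ p = 1/13, and the value is (-11)·(1/13) + 5 = 54/13.
For Column: with q = P(Y), equating A's and B's payoffs gives −12q + 6 = q + 4 ⇒ q = 2/13.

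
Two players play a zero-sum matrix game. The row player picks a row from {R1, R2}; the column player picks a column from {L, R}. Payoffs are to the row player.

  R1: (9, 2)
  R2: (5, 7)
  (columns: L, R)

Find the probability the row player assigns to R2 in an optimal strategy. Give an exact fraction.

Row minima: R1 → 2, R2 → 5; maximin = 5.
Column maxima: L → 9, R → 7; minimax = 7.
5 ≠ 7, so there is no saddle point; optimal play is mixed.
Let the row player play R1 with probability p. Expected payoff against L: 9p + 5(1−p) = 4p + 5; against R: 2p + 7(1−p) = −5p + 7.
Setting these equal: 4p + 5 = −5p + 7 ⇒ 9p = 2 ⇒ p = 2/9, and the value is (4)·(2/9) + 5 = 53/9.
For the column player: with q = P(L), equating R1's and R2's payoffs gives 7q + 2 = −2q + 7 ⇒ q = 5/9.

7/9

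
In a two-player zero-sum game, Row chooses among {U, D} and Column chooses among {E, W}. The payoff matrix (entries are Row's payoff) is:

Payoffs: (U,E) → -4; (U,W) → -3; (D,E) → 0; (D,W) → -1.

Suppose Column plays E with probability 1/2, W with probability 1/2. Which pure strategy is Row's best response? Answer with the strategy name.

D

Expected payoff of U: (1/2)·(-4) + (1/2)·(-3) = -7/2.
Expected payoff of D: (1/2)·0 + (1/2)·(-1) = -1/2.
The largest is -1/2, so Row's best response is D.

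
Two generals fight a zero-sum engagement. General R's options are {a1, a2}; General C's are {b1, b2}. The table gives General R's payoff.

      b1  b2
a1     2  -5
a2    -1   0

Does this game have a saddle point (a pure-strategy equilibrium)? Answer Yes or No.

Row minima: a1 → -5, a2 → -1; maximin = -1.
Column maxima: b1 → 2, b2 → 0; minimax = 0.
-1 ≠ 0, so no pure-strategy equilibrium exists.

No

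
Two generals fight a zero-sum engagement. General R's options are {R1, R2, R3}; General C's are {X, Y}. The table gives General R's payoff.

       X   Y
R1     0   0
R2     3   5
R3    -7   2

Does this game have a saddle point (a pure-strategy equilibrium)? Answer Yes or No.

Yes

Row minima: R1 → 0, R2 → 3, R3 → -7; maximin = 3.
Column maxima: X → 3, Y → 5; minimax = 3.
maximin = minimax = 3, so a saddle point exists.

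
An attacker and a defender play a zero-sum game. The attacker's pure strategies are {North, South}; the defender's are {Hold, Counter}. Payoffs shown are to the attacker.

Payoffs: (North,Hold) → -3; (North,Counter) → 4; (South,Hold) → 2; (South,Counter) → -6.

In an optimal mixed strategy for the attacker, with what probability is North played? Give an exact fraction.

8/15

Row minima: North → -3, South → -6; maximin = -3.
Column maxima: Hold → 2, Counter → 4; minimax = 2.
-3 ≠ 2, so there is no saddle point; optimal play is mixed.
Let the attacker play North with probability p. Expected payoff against Hold: (-3)p + 2(1−p) = −5p + 2; against Counter: 4p + (-6)(1−p) = 10p − 6.
Setting these equal: −5p + 2 = 10p − 6 ⇒ −15p = -8 ⇒ p = 8/15, and the value is (-5)·(8/15) + 2 = -2/3.
For the defender: with q = P(Hold), equating North's and South's payoffs gives −7q + 4 = 8q − 6 ⇒ q = 2/3.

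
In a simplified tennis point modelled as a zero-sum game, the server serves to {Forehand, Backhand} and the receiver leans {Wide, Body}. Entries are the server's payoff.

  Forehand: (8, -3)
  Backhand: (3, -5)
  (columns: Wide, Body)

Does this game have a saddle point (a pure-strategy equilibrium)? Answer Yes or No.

Yes

Row minima: Forehand → -3, Backhand → -5; maximin = -3.
Column maxima: Wide → 8, Body → -3; minimax = -3.
maximin = minimax = -3, so a saddle point exists.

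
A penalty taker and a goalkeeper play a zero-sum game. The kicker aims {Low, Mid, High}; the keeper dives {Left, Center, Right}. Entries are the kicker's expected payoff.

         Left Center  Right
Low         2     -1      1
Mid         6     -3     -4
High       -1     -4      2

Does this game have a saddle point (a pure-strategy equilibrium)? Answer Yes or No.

Row minima: Low → -1, Mid → -4, High → -4; maximin = -1.
Column maxima: Left → 6, Center → -1, Right → 2; minimax = -1.
maximin = minimax = -1, so a saddle point exists.

Yes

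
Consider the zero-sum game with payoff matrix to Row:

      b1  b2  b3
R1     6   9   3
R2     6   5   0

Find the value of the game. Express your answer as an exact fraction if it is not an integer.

3

Row minima: R1 → 3, R2 → 0; maximin = 3.
Column maxima: b1 → 6, b2 → 9, b3 → 3; minimax = 3.
Since maximin = minimax = 3, there is a saddle point and the value is 3.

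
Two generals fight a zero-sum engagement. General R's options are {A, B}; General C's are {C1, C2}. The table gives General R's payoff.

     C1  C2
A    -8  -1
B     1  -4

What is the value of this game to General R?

-11/4

Row minima: A → -8, B → -4; maximin = -4.
Column maxima: C1 → 1, C2 → -1; minimax = -1.
-4 ≠ -1, so there is no saddle point; optimal play is mixed.
Let General R play A with probability p. Expected payoff against C1: (-8)p + 1(1−p) = −9p + 1; against C2: (-1)p + (-4)(1−p) = 3p − 4.
Setting these equal: −9p + 1 = 3p − 4 ⇒ −12p = -5 ⇒ p = 5/12, and the value is (-9)·(5/12) + 1 = -11/4.
For General C: with q = P(C1), equating A's and B's payoffs gives −7q − 1 = 5q − 4 ⇒ q = 1/4.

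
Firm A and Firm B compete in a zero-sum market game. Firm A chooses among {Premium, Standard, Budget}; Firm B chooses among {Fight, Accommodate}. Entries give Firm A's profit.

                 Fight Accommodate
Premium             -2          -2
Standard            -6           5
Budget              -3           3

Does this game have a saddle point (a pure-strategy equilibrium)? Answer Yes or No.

Row minima: Premium → -2, Standard → -6, Budget → -3; maximin = -2.
Column maxima: Fight → -2, Accommodate → 5; minimax = -2.
maximin = minimax = -2, so a saddle point exists.

Yes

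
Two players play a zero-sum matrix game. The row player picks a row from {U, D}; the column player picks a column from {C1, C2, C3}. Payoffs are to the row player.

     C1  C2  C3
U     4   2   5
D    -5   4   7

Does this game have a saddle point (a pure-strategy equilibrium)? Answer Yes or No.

No

Row minima: U → 2, D → -5; maximin = 2.
Column maxima: C1 → 4, C2 → 4, C3 → 7; minimax = 4.
2 ≠ 4, so no pure-strategy equilibrium exists.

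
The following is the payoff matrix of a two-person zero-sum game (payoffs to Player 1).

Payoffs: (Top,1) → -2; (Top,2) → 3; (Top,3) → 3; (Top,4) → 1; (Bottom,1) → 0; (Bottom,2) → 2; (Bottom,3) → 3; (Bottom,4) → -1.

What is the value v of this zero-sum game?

Row minima: Top → -2, Bottom → -1; maximin = -1.
Column maxima: 1 → 0, 2 → 3, 3 → 3, 4 → 1; minimax = 0.
-1 ≠ 0, so there is no saddle point; optimal play is mixed.
2 is strictly dominated by 1 (it gives Player 1 strictly more in every row), so Player 2 never plays it.
3 is strictly dominated by 1 (it gives Player 1 strictly more in every row), so Player 2 never plays it.
On the remaining 2×2 (Top, Bottom vs 1, 4):
Let Player 1 play Top with probability p. Expected payoff against 1: (-2)p + 0(1−p) = −2p; against 4: 1p + (-1)(1−p) = 2p − 1.
Setting these equal: −2p = 2p − 1 ⇒ −4p = -1 ⇒ p = 1/4, and the value is (-2)·(1/4) = -1/2.
For Player 2: with q = P(1), equating Top's and Bottom's payoffs gives −3q + 1 = q − 1 ⇒ q = 1/2.

-1/2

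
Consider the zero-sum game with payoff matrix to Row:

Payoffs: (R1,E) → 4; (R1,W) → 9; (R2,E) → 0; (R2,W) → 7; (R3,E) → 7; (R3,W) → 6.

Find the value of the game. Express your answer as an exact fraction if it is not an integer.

Row minima: R1 → 4, R2 → 0, R3 → 6; maximin = 6.
Column maxima: E → 7, W → 9; minimax = 7.
6 ≠ 7, so there is no saddle point; optimal play is mixed.
R2 is strictly dominated by R1, so Row never plays it.
On the remaining 2×2 (R1, R3 vs E, W):
Let Row play R1 with probability p. Expected payoff against E: 4p + 7(1−p) = −3p + 7; against W: 9p + 6(1−p) = 3p + 6.
Setting these equal: −3p + 7 = 3p + 6 ⇒ −6p = -1 ⇒ p = 1/6, and the value is (-3)·(1/6) + 7 = 13/2.
For Column: with q = P(E), equating R1's and R3's payoffs gives −5q + 9 = q + 6 ⇒ q = 1/2.

13/2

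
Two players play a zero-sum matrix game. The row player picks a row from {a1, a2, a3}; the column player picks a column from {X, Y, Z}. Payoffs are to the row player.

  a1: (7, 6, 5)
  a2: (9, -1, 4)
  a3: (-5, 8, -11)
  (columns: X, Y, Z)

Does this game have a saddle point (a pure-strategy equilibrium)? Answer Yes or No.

Row minima: a1 → 5, a2 → -1, a3 → -11; maximin = 5.
Column maxima: X → 9, Y → 8, Z → 5; minimax = 5.
maximin = minimax = 5, so a saddle point exists.

Yes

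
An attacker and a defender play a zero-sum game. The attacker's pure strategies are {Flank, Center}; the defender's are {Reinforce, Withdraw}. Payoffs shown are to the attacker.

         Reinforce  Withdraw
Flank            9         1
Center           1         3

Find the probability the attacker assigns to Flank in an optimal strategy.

Row minima: Flank → 1, Center → 1; maximin = 1.
Column maxima: Reinforce → 9, Withdraw → 3; minimax = 3.
1 ≠ 3, so there is no saddle point; optimal play is mixed.
Let the attacker play Flank with probability p. Expected payoff against Reinforce: 9p + 1(1−p) = 8p + 1; against Withdraw: 1p + 3(1−p) = −2p + 3.
Setting these equal: 8p + 1 = −2p + 3 ⇒ 10p = 2 ⇒ p = 1/5, and the value is (8)·(1/5) + 1 = 13/5.
For the defender: with q = P(Reinforce), equating Flank's and Center's payoffs gives 8q + 1 = −2q + 3 ⇒ q = 1/5.

1/5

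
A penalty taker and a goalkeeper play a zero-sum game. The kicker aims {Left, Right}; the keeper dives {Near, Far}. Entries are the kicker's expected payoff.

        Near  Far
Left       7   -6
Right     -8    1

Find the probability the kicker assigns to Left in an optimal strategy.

9/22

Row minima: Left → -6, Right → -8; maximin = -6.
Column maxima: Near → 7, Far → 1; minimax = 1.
-6 ≠ 1, so there is no saddle point; optimal play is mixed.
Let the kicker play Left with probability p. Expected payoff against Near: 7p + (-8)(1−p) = 15p − 8; against Far: (-6)p + 1(1−p) = −7p + 1.
Setting these equal: 15p − 8 = −7p + 1 ⇒ 22p = 9 ⇒ p = 9/22, and the value is (15)·(9/22) − 8 = -41/22.
For the keeper: with q = P(Near), equating Left's and Right's payoffs gives 13q − 6 = −9q + 1 ⇒ q = 7/22.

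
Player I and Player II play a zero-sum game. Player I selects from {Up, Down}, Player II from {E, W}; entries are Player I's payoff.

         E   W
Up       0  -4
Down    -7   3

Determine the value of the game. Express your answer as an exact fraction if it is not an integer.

-2

Row minima: Up → -4, Down → -7; maximin = -4.
Column maxima: E → 0, W → 3; minimax = 0.
-4 ≠ 0, so there is no saddle point; optimal play is mixed.
Let Player I play Up with probability p. Expected payoff against E: 0p + (-7)(1−p) = 7p − 7; against W: (-4)p + 3(1−p) = −7p + 3.
Setting these equal: 7p − 7 = −7p + 3 ⇒ 14p = 10 ⇒ p = 5/7, and the value is (7)·(5/7) − 7 = -2.
For Player II: with q = P(E), equating Up's and Down's payoffs gives 4q − 4 = −10q + 3 ⇒ q = 1/2.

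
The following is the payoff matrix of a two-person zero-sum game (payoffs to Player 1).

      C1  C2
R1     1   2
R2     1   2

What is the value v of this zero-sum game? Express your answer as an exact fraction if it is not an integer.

Row minima: R1 → 1, R2 → 1; maximin = 1.
Column maxima: C1 → 1, C2 → 2; minimax = 1.
Since maximin = minimax = 1, there is a saddle point and the value is 1.

1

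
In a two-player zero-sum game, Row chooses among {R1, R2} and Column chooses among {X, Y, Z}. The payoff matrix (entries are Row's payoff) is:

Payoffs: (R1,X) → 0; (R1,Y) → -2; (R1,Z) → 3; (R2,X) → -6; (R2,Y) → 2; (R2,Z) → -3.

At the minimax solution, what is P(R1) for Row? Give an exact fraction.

4/5

Row minima: R1 → -2, R2 → -6; maximin = -2.
Column maxima: X → 0, Y → 2, Z → 3; minimax = 0.
-2 ≠ 0, so there is no saddle point; optimal play is mixed.
Z is strictly dominated by X (it gives Row strictly more in every row), so Column never plays it.
On the remaining 2×2 (R1, R2 vs X, Y):
Let Row play R1 with probability p. Expected payoff against X: 0p + (-6)(1−p) = 6p − 6; against Y: (-2)p + 2(1−p) = −4p + 2.
Setting these equal: 6p − 6 = −4p + 2 ⇒ 10p = 8 ⇒ p = 4/5, and the value is (6)·(4/5) − 6 = -6/5.
For Column: with q = P(X), equating R1's and R2's payoffs gives 2q − 2 = −8q + 2 ⇒ q = 2/5.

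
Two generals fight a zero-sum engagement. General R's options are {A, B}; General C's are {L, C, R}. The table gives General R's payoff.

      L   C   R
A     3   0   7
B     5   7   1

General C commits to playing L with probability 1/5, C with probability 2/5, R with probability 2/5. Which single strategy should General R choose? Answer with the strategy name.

B

Expected payoff of A: (1/5)·3 + (2/5)·0 + (2/5)·7 = 17/5.
Expected payoff of B: (1/5)·5 + (2/5)·7 + (2/5)·1 = 21/5.
The largest is 21/5, so General R's best response is B.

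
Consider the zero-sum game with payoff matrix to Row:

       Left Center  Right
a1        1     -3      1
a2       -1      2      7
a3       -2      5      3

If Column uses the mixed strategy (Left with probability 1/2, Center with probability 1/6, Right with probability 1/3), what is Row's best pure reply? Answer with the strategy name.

Expected payoff of a1: (1/2)·1 + (1/6)·(-3) + (1/3)·1 = 1/3.
Expected payoff of a2: (1/2)·(-1) + (1/6)·2 + (1/3)·7 = 13/6.
Expected payoff of a3: (1/2)·(-2) + (1/6)·5 + (1/3)·3 = 5/6.
The largest is 13/6, so Row's best response is a2.

a2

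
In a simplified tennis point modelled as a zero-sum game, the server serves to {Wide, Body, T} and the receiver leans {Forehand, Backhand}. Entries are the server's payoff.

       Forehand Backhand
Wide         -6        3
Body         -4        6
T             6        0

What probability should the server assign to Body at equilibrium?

Row minima: Wide → -6, Body → -4, T → 0; maximin = 0.
Column maxima: Forehand → 6, Backhand → 6; minimax = 6.
0 ≠ 6, so there is no saddle point; optimal play is mixed.
Wide is strictly dominated by Body, so the server never plays it.
On the remaining 2×2 (Body, T vs Forehand, Backhand):
Let the server play Body with probability p. Expected payoff against Forehand: (-4)p + 6(1−p) = −10p + 6; against Backhand: 6p + 0(1−p) = 6p.
Setting these equal: −10p + 6 = 6p ⇒ −16p = -6 ⇒ p = 3/8, and the value is (-10)·(3/8) + 6 = 9/4.
For the receiver: with q = P(Forehand), equating Body's and T's payoffs gives −10q + 6 = 6q ⇒ q = 3/8.

3/8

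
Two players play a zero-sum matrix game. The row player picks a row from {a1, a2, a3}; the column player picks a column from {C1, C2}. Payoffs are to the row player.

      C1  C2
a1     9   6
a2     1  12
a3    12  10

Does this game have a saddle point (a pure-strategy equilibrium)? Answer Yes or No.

Row minima: a1 → 6, a2 → 1, a3 → 10; maximin = 10.
Column maxima: C1 → 12, C2 → 12; minimax = 12.
10 ≠ 12, so no pure-strategy equilibrium exists.

No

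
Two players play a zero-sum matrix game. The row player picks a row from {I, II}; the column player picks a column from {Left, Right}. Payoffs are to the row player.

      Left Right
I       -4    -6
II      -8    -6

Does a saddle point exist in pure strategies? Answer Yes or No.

Row minima: I → -6, II → -8; maximin = -6.
Column maxima: Left → -4, Right → -6; minimax = -6.
maximin = minimax = -6, so a saddle point exists.

Yes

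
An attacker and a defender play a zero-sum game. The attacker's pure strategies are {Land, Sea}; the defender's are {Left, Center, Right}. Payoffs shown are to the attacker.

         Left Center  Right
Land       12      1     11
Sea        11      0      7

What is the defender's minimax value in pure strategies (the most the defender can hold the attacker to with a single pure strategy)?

1

Column maxima: Left → 12, Center → 1, Right → 11.
The smallest of these is 1.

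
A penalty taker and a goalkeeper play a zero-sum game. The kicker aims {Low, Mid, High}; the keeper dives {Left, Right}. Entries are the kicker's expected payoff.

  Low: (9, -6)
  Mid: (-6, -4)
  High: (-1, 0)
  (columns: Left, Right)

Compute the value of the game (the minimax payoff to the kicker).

-3/8

Row minima: Low → -6, Mid → -6, High → -1; maximin = -1.
Column maxima: Left → 9, Right → 0; minimax = 0.
-1 ≠ 0, so there is no saddle point; optimal play is mixed.
Mid is strictly dominated by High, so the kicker never plays it.
On the remaining 2×2 (Low, High vs Left, Right):
Let the kicker play Low with probability p. Expected payoff against Left: 9p + (-1)(1−p) = 10p − 1; against Right: (-6)p + 0(1−p) = −6p.
Setting these equal: 10p − 1 = −6p ⇒ 16p = 1 ⇒ p = 1/16, and the value is (10)·(1/16) − 1 = -3/8.
For the keeper: with q = P(Left), equating Low's and High's payoffs gives 15q − 6 = −q ⇒ q = 3/8.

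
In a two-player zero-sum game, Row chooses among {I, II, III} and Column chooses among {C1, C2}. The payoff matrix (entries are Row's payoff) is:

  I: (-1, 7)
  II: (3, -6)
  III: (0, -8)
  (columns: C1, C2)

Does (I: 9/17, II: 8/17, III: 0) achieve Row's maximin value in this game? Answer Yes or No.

Yes

Against C1 this mix gives (9/17)·(-1) + (8/17)·3 = 15/17.
Against C2 this mix gives (9/17)·7 + (8/17)·(-6) = 15/17.
All of Column's active replies (C1, C2) yield 15/17, and no column does worse for Row. The mix makes Column indifferent and guarantees 15/17, so it is optimal.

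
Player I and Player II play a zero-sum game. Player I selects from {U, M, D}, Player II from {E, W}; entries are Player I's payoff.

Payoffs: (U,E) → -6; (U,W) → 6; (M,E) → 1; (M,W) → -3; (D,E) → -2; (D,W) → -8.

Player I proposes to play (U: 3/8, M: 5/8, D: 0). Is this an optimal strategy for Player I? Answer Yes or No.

No

Against E this mix gives (3/8)·(-6) + (5/8)·1 = -13/8.
Against W this mix gives (3/8)·6 + (5/8)·(-3) = 3/8.
Player II will play E, holding Player I to -13/8. Shifting weight toward the row that does better against E would raise this floor (the equalizing mix achieves -3/4 against both E and W), so the proposed strategy is not optimal.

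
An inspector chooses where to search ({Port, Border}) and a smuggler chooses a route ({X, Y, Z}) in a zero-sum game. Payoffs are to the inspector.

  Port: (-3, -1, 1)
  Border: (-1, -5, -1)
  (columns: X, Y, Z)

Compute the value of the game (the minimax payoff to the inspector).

Row minima: Port → -3, Border → -5; maximin = -3.
Column maxima: X → -1, Y → -1, Z → 1; minimax = -1.
-3 ≠ -1, so there is no saddle point; optimal play is mixed.
Z is strictly dominated by Y (it gives the inspector strictly more in every row), so the smuggler never plays it.
On the remaining 2×2 (Port, Border vs X, Y):
Let the inspector play Port with probability p. Expected payoff against X: (-3)p + (-1)(1−p) = −2p − 1; against Y: (-1)p + (-5)(1−p) = 4p − 5.
Setting these equal: −2p − 1 = 4p − 5 ⇒ −6p = -4 ⇒ p = 2/3, and the value is (-2)·(2/3) − 1 = -7/3.
For the smuggler: with q = P(X), equating Port's and Border's payoffs gives −2q − 1 = 4q − 5 ⇒ q = 2/3.

-7/3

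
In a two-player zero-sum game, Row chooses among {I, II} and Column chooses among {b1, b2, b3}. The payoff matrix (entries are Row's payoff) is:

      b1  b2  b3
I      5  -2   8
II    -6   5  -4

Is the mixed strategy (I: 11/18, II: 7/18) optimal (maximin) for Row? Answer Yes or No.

Yes

Against b1 this mix gives (11/18)·5 + (7/18)·(-6) = 13/18.
Against b2 this mix gives (11/18)·(-2) + (7/18)·5 = 13/18.
Against b3 this mix gives (11/18)·8 + (7/18)·(-4) = 10/3.
All of Column's active replies (b1, b2) yield 13/18, and no column does worse for Row. The mix makes Column indifferent and guarantees 13/18, so it is optimal.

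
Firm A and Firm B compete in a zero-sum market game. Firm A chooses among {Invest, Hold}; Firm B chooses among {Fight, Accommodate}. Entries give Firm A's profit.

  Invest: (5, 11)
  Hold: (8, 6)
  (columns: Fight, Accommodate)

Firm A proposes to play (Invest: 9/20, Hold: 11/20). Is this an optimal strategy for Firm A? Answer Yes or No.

Against Fight this mix gives (9/20)·5 + (11/20)·8 = 133/20.
Against Accommodate this mix gives (9/20)·11 + (11/20)·6 = 33/4.
Firm B will play Fight, holding Firm A to 133/20. Shifting weight toward the row that does better against Fight would raise this floor (the equalizing mix achieves 29/4 against both Fight and Accommodate), so the proposed strategy is not optimal.

No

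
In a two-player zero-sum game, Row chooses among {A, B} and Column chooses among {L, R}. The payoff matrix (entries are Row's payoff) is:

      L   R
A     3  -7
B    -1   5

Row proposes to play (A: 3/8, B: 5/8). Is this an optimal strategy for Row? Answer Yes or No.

Yes

Against L this mix gives (3/8)·3 + (5/8)·(-1) = 1/2.
Against R this mix gives (3/8)·(-7) + (5/8)·5 = 1/2.
All of Column's active replies (L, R) yield 1/2, and no column does worse for Row. The mix makes Column indifferent and guarantees 1/2, so it is optimal.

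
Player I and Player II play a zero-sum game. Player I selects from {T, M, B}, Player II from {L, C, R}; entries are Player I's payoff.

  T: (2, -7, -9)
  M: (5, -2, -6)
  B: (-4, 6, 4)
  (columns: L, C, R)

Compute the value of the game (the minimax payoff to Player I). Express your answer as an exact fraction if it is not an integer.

Row minima: T → -9, M → -6, B → -4; maximin = -4.
Column maxima: L → 5, C → 6, R → 4; minimax = 4.
-4 ≠ 4, so there is no saddle point; optimal play is mixed.
T is strictly dominated by M, so Player I never plays it.
C is strictly dominated by R (it gives Player I strictly more in every row), so Player II never plays it.
On the remaining 2×2 (M, B vs L, R):
Let Player I play M with probability p. Expected payoff against L: 5p + (-4)(1−p) = 9p − 4; against R: (-6)p + 4(1−p) = −10p + 4.
Setting these equal: 9p − 4 = −10p + 4 ⇒ 19p = 8 ⇒ p = 8/19, and the value is (9)·(8/19) − 4 = -4/19.
For Player II: with q = P(L), equating M's and B's payoffs gives 11q − 6 = −8q + 4 ⇒ q = 10/19.

-4/19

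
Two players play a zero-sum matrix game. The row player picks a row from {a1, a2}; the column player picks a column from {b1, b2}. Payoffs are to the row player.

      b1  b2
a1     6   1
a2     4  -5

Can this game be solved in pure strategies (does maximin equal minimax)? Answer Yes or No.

Yes

Row minima: a1 → 1, a2 → -5; maximin = 1.
Column maxima: b1 → 6, b2 → 1; minimax = 1.
maximin = minimax = 1, so a saddle point exists.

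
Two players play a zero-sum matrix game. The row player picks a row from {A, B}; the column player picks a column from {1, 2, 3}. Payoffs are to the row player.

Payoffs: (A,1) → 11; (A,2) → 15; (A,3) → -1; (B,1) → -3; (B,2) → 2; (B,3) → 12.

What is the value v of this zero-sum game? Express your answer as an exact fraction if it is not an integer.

Row minima: A → -1, B → -3; maximin = -1.
Column maxima: 1 → 11, 2 → 15, 3 → 12; minimax = 11.
-1 ≠ 11, so there is no saddle point; optimal play is mixed.
2 is strictly dominated by 1 (it gives the row player strictly more in every row), so the column player never plays it.
On the remaining 2×2 (A, B vs 1, 3):
Let the row player play A with probability p. Expected payoff against 1: 11p + (-3)(1−p) = 14p − 3; against 3: (-1)p + 12(1−p) = −13p + 12.
Setting these equal: 14p − 3 = −13p + 12 ⇒ 27p = 15 ⇒ p = 5/9, and the value is (14)·(5/9) − 3 = 43/9.
For the column player: with q = P(1), equating A's and B's payoffs gives 12q − 1 = −15q + 12 ⇒ q = 13/27.

43/9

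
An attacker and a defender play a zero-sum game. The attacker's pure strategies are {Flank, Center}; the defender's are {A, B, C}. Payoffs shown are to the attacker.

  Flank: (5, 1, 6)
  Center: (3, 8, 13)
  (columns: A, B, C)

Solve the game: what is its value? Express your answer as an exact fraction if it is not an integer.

Row minima: Flank → 1, Center → 3; maximin = 3.
Column maxima: A → 5, B → 8, C → 13; minimax = 5.
3 ≠ 5, so there is no saddle point; optimal play is mixed.
C is strictly dominated by A (it gives the attacker strictly more in every row), so the defender never plays it.
On the remaining 2×2 (Flank, Center vs A, B):
Let the attacker play Flank with probability p. Expected payoff against A: 5p + 3(1−p) = 2p + 3; against B: 1p + 8(1−p) = −7p + 8.
Setting these equal: 2p + 3 = −7p + 8 ⇒ 9p = 5 ⇒ p = 5/9, and the value is (2)·(5/9) + 3 = 37/9.
For the defender: with q = P(A), equating Flank's and Center's payoffs gives 4q + 1 = −5q + 8 ⇒ q = 7/9.

37/9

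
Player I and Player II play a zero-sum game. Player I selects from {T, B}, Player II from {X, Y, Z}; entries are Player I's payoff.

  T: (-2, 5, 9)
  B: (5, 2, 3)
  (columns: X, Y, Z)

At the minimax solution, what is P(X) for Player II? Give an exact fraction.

3/10

Row minima: T → -2, B → 2; maximin = 2.
Column maxima: X → 5, Y → 5, Z → 9; minimax = 5.
2 ≠ 5, so there is no saddle point; optimal play is mixed.
Z is strictly dominated by Y (it gives Player I strictly more in every row), so Player II never plays it.
On the remaining 2×2 (T, B vs X, Y):
Let Player I play T with probability p. Expected payoff against X: (-2)p + 5(1−p) = −7p + 5; against Y: 5p + 2(1−p) = 3p + 2.
Setting these equal: −7p + 5 = 3p + 2 ⇒ −10p = -3 ⇒ p = 3/10, and the value is (-7)·(3/10) + 5 = 29/10.
For Player II: with q = P(X), equating T's and B's payoffs gives −7q + 5 = 3q + 2 ⇒ q = 3/10.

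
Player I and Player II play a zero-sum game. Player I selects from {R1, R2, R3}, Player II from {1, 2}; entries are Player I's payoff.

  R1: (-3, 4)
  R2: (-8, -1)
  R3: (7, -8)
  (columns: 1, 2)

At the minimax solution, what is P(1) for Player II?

6/11

Row minima: R1 → -3, R2 → -8, R3 → -8; maximin = -3.
Column maxima: 1 → 7, 2 → 4; minimax = 4.
-3 ≠ 4, so there is no saddle point; optimal play is mixed.
R2 is strictly dominated by R1, so Player I never plays it.
On the remaining 2×2 (R1, R3 vs 1, 2):
Let Player I play R1 with probability p. Expected payoff against 1: (-3)p + 7(1−p) = −10p + 7; against 2: 4p + (-8)(1−p) = 12p − 8.
Setting these equal: −10p + 7 = 12p − 8 ⇒ −22p = -15 ⇒ p = 15/22, and the value is (-10)·(15/22) + 7 = 2/11.
For Player II: with q = P(1), equating R1's and R3's payoffs gives −7q + 4 = 15q − 8 ⇒ q = 6/11.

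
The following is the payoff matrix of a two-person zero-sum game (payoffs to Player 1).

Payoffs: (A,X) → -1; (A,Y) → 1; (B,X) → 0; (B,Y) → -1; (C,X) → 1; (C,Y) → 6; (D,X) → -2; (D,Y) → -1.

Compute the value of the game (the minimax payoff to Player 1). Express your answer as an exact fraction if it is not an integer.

Row minima: A → -1, B → -1, C → 1, D → -2; maximin = 1.
Column maxima: X → 1, Y → 6; minimax = 1.
Since maximin = minimax = 1, there is a saddle point and the value is 1.

1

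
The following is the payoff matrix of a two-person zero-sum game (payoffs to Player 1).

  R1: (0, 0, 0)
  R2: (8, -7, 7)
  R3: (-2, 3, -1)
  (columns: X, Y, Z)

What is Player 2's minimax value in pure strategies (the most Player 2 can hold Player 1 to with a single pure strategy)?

3

Column maxima: X → 8, Y → 3, Z → 7.
The smallest of these is 3.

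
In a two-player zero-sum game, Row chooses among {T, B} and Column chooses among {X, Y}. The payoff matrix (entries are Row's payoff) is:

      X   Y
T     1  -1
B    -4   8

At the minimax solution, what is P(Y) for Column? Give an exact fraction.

Row minima: T → -1, B → -4; maximin = -1.
Column maxima: X → 1, Y → 8; minimax = 1.
-1 ≠ 1, so there is no saddle point; optimal play is mixed.
Let Row play T with probability p. Expected payoff against X: 1p + (-4)(1−p) = 5p − 4; against Y: (-1)p + 8(1−p) = −9p + 8.
Setting these equal: 5p − 4 = −9p + 8 ⇒ 14p = 12 ⇒ p = 6/7, and the value is (5)·(6/7) − 4 = 2/7.
For Column: with q = P(X), equating T's and B's payoffs gives 2q − 1 = −12q + 8 ⇒ q = 9/14.

5/14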